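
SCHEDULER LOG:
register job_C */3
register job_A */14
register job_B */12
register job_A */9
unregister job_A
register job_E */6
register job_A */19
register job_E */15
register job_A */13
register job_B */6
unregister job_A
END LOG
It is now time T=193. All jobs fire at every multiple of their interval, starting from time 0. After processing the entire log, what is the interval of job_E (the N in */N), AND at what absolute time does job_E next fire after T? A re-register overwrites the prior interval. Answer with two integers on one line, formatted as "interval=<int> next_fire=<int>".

Answer: interval=15 next_fire=195

Derivation:
Op 1: register job_C */3 -> active={job_C:*/3}
Op 2: register job_A */14 -> active={job_A:*/14, job_C:*/3}
Op 3: register job_B */12 -> active={job_A:*/14, job_B:*/12, job_C:*/3}
Op 4: register job_A */9 -> active={job_A:*/9, job_B:*/12, job_C:*/3}
Op 5: unregister job_A -> active={job_B:*/12, job_C:*/3}
Op 6: register job_E */6 -> active={job_B:*/12, job_C:*/3, job_E:*/6}
Op 7: register job_A */19 -> active={job_A:*/19, job_B:*/12, job_C:*/3, job_E:*/6}
Op 8: register job_E */15 -> active={job_A:*/19, job_B:*/12, job_C:*/3, job_E:*/15}
Op 9: register job_A */13 -> active={job_A:*/13, job_B:*/12, job_C:*/3, job_E:*/15}
Op 10: register job_B */6 -> active={job_A:*/13, job_B:*/6, job_C:*/3, job_E:*/15}
Op 11: unregister job_A -> active={job_B:*/6, job_C:*/3, job_E:*/15}
Final interval of job_E = 15
Next fire of job_E after T=193: (193//15+1)*15 = 195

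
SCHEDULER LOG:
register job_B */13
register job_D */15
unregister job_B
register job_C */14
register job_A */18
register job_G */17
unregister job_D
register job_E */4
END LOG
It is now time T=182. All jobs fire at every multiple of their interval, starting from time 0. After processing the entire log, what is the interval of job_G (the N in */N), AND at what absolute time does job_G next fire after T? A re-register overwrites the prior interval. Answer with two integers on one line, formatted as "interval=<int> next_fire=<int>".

Op 1: register job_B */13 -> active={job_B:*/13}
Op 2: register job_D */15 -> active={job_B:*/13, job_D:*/15}
Op 3: unregister job_B -> active={job_D:*/15}
Op 4: register job_C */14 -> active={job_C:*/14, job_D:*/15}
Op 5: register job_A */18 -> active={job_A:*/18, job_C:*/14, job_D:*/15}
Op 6: register job_G */17 -> active={job_A:*/18, job_C:*/14, job_D:*/15, job_G:*/17}
Op 7: unregister job_D -> active={job_A:*/18, job_C:*/14, job_G:*/17}
Op 8: register job_E */4 -> active={job_A:*/18, job_C:*/14, job_E:*/4, job_G:*/17}
Final interval of job_G = 17
Next fire of job_G after T=182: (182//17+1)*17 = 187

Answer: interval=17 next_fire=187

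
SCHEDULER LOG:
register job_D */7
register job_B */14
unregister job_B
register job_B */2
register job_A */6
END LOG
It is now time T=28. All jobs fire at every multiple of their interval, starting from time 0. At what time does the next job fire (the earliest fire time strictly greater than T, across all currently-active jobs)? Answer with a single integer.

Op 1: register job_D */7 -> active={job_D:*/7}
Op 2: register job_B */14 -> active={job_B:*/14, job_D:*/7}
Op 3: unregister job_B -> active={job_D:*/7}
Op 4: register job_B */2 -> active={job_B:*/2, job_D:*/7}
Op 5: register job_A */6 -> active={job_A:*/6, job_B:*/2, job_D:*/7}
  job_A: interval 6, next fire after T=28 is 30
  job_B: interval 2, next fire after T=28 is 30
  job_D: interval 7, next fire after T=28 is 35
Earliest fire time = 30 (job job_A)

Answer: 30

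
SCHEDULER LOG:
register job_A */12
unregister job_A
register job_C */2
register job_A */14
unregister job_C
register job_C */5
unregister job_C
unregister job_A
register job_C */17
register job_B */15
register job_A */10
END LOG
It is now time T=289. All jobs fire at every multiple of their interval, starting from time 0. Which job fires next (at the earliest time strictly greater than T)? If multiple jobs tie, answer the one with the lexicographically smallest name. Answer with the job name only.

Answer: job_A

Derivation:
Op 1: register job_A */12 -> active={job_A:*/12}
Op 2: unregister job_A -> active={}
Op 3: register job_C */2 -> active={job_C:*/2}
Op 4: register job_A */14 -> active={job_A:*/14, job_C:*/2}
Op 5: unregister job_C -> active={job_A:*/14}
Op 6: register job_C */5 -> active={job_A:*/14, job_C:*/5}
Op 7: unregister job_C -> active={job_A:*/14}
Op 8: unregister job_A -> active={}
Op 9: register job_C */17 -> active={job_C:*/17}
Op 10: register job_B */15 -> active={job_B:*/15, job_C:*/17}
Op 11: register job_A */10 -> active={job_A:*/10, job_B:*/15, job_C:*/17}
  job_A: interval 10, next fire after T=289 is 290
  job_B: interval 15, next fire after T=289 is 300
  job_C: interval 17, next fire after T=289 is 306
Earliest = 290, winner (lex tiebreak) = job_A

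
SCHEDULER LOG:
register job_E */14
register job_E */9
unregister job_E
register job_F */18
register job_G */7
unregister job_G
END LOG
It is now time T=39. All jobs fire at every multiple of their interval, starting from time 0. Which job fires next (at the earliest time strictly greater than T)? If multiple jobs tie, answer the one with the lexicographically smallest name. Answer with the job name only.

Answer: job_F

Derivation:
Op 1: register job_E */14 -> active={job_E:*/14}
Op 2: register job_E */9 -> active={job_E:*/9}
Op 3: unregister job_E -> active={}
Op 4: register job_F */18 -> active={job_F:*/18}
Op 5: register job_G */7 -> active={job_F:*/18, job_G:*/7}
Op 6: unregister job_G -> active={job_F:*/18}
  job_F: interval 18, next fire after T=39 is 54
Earliest = 54, winner (lex tiebreak) = job_F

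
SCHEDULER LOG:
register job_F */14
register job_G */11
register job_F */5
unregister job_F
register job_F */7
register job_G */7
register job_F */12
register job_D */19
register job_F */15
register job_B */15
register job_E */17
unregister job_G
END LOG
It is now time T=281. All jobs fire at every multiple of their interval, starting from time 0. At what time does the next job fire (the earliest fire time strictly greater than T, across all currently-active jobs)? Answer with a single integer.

Op 1: register job_F */14 -> active={job_F:*/14}
Op 2: register job_G */11 -> active={job_F:*/14, job_G:*/11}
Op 3: register job_F */5 -> active={job_F:*/5, job_G:*/11}
Op 4: unregister job_F -> active={job_G:*/11}
Op 5: register job_F */7 -> active={job_F:*/7, job_G:*/11}
Op 6: register job_G */7 -> active={job_F:*/7, job_G:*/7}
Op 7: register job_F */12 -> active={job_F:*/12, job_G:*/7}
Op 8: register job_D */19 -> active={job_D:*/19, job_F:*/12, job_G:*/7}
Op 9: register job_F */15 -> active={job_D:*/19, job_F:*/15, job_G:*/7}
Op 10: register job_B */15 -> active={job_B:*/15, job_D:*/19, job_F:*/15, job_G:*/7}
Op 11: register job_E */17 -> active={job_B:*/15, job_D:*/19, job_E:*/17, job_F:*/15, job_G:*/7}
Op 12: unregister job_G -> active={job_B:*/15, job_D:*/19, job_E:*/17, job_F:*/15}
  job_B: interval 15, next fire after T=281 is 285
  job_D: interval 19, next fire after T=281 is 285
  job_E: interval 17, next fire after T=281 is 289
  job_F: interval 15, next fire after T=281 is 285
Earliest fire time = 285 (job job_B)

Answer: 285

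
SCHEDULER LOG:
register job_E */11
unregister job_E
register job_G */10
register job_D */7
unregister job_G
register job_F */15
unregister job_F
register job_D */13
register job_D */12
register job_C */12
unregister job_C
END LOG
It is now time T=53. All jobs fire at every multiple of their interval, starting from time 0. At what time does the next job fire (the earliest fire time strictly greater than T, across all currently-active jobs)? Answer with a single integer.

Answer: 60

Derivation:
Op 1: register job_E */11 -> active={job_E:*/11}
Op 2: unregister job_E -> active={}
Op 3: register job_G */10 -> active={job_G:*/10}
Op 4: register job_D */7 -> active={job_D:*/7, job_G:*/10}
Op 5: unregister job_G -> active={job_D:*/7}
Op 6: register job_F */15 -> active={job_D:*/7, job_F:*/15}
Op 7: unregister job_F -> active={job_D:*/7}
Op 8: register job_D */13 -> active={job_D:*/13}
Op 9: register job_D */12 -> active={job_D:*/12}
Op 10: register job_C */12 -> active={job_C:*/12, job_D:*/12}
Op 11: unregister job_C -> active={job_D:*/12}
  job_D: interval 12, next fire after T=53 is 60
Earliest fire time = 60 (job job_D)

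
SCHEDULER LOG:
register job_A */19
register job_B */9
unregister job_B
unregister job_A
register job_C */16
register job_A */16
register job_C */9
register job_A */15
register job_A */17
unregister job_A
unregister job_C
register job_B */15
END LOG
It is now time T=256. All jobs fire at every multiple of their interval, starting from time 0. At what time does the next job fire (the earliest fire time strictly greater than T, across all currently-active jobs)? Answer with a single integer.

Op 1: register job_A */19 -> active={job_A:*/19}
Op 2: register job_B */9 -> active={job_A:*/19, job_B:*/9}
Op 3: unregister job_B -> active={job_A:*/19}
Op 4: unregister job_A -> active={}
Op 5: register job_C */16 -> active={job_C:*/16}
Op 6: register job_A */16 -> active={job_A:*/16, job_C:*/16}
Op 7: register job_C */9 -> active={job_A:*/16, job_C:*/9}
Op 8: register job_A */15 -> active={job_A:*/15, job_C:*/9}
Op 9: register job_A */17 -> active={job_A:*/17, job_C:*/9}
Op 10: unregister job_A -> active={job_C:*/9}
Op 11: unregister job_C -> active={}
Op 12: register job_B */15 -> active={job_B:*/15}
  job_B: interval 15, next fire after T=256 is 270
Earliest fire time = 270 (job job_B)

Answer: 270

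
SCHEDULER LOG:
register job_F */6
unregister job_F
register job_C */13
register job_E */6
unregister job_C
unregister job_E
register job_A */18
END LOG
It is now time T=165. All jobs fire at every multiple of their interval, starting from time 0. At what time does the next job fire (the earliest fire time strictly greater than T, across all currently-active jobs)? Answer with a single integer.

Answer: 180

Derivation:
Op 1: register job_F */6 -> active={job_F:*/6}
Op 2: unregister job_F -> active={}
Op 3: register job_C */13 -> active={job_C:*/13}
Op 4: register job_E */6 -> active={job_C:*/13, job_E:*/6}
Op 5: unregister job_C -> active={job_E:*/6}
Op 6: unregister job_E -> active={}
Op 7: register job_A */18 -> active={job_A:*/18}
  job_A: interval 18, next fire after T=165 is 180
Earliest fire time = 180 (job job_A)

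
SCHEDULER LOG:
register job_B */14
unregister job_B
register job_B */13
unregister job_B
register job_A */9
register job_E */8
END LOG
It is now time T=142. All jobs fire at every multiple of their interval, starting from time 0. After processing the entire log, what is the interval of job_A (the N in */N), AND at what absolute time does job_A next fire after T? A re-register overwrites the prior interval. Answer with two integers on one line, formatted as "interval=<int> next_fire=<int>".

Op 1: register job_B */14 -> active={job_B:*/14}
Op 2: unregister job_B -> active={}
Op 3: register job_B */13 -> active={job_B:*/13}
Op 4: unregister job_B -> active={}
Op 5: register job_A */9 -> active={job_A:*/9}
Op 6: register job_E */8 -> active={job_A:*/9, job_E:*/8}
Final interval of job_A = 9
Next fire of job_A after T=142: (142//9+1)*9 = 144

Answer: interval=9 next_fire=144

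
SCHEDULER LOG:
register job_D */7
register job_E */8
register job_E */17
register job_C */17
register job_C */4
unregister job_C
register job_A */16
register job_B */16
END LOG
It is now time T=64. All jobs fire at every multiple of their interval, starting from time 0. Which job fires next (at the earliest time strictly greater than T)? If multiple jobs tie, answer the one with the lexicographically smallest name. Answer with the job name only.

Op 1: register job_D */7 -> active={job_D:*/7}
Op 2: register job_E */8 -> active={job_D:*/7, job_E:*/8}
Op 3: register job_E */17 -> active={job_D:*/7, job_E:*/17}
Op 4: register job_C */17 -> active={job_C:*/17, job_D:*/7, job_E:*/17}
Op 5: register job_C */4 -> active={job_C:*/4, job_D:*/7, job_E:*/17}
Op 6: unregister job_C -> active={job_D:*/7, job_E:*/17}
Op 7: register job_A */16 -> active={job_A:*/16, job_D:*/7, job_E:*/17}
Op 8: register job_B */16 -> active={job_A:*/16, job_B:*/16, job_D:*/7, job_E:*/17}
  job_A: interval 16, next fire after T=64 is 80
  job_B: interval 16, next fire after T=64 is 80
  job_D: interval 7, next fire after T=64 is 70
  job_E: interval 17, next fire after T=64 is 68
Earliest = 68, winner (lex tiebreak) = job_E

Answer: job_E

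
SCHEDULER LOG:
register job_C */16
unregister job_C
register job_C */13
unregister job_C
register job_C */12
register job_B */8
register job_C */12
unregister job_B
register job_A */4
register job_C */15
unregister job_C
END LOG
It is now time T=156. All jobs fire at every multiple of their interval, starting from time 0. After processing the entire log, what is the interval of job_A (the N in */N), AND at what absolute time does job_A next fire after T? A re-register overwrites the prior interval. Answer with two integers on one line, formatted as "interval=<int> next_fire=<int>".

Answer: interval=4 next_fire=160

Derivation:
Op 1: register job_C */16 -> active={job_C:*/16}
Op 2: unregister job_C -> active={}
Op 3: register job_C */13 -> active={job_C:*/13}
Op 4: unregister job_C -> active={}
Op 5: register job_C */12 -> active={job_C:*/12}
Op 6: register job_B */8 -> active={job_B:*/8, job_C:*/12}
Op 7: register job_C */12 -> active={job_B:*/8, job_C:*/12}
Op 8: unregister job_B -> active={job_C:*/12}
Op 9: register job_A */4 -> active={job_A:*/4, job_C:*/12}
Op 10: register job_C */15 -> active={job_A:*/4, job_C:*/15}
Op 11: unregister job_C -> active={job_A:*/4}
Final interval of job_A = 4
Next fire of job_A after T=156: (156//4+1)*4 = 160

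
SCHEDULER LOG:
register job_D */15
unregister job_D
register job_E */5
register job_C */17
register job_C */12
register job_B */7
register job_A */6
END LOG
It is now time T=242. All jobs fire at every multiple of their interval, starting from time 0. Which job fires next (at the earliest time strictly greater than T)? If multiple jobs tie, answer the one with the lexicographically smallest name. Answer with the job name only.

Op 1: register job_D */15 -> active={job_D:*/15}
Op 2: unregister job_D -> active={}
Op 3: register job_E */5 -> active={job_E:*/5}
Op 4: register job_C */17 -> active={job_C:*/17, job_E:*/5}
Op 5: register job_C */12 -> active={job_C:*/12, job_E:*/5}
Op 6: register job_B */7 -> active={job_B:*/7, job_C:*/12, job_E:*/5}
Op 7: register job_A */6 -> active={job_A:*/6, job_B:*/7, job_C:*/12, job_E:*/5}
  job_A: interval 6, next fire after T=242 is 246
  job_B: interval 7, next fire after T=242 is 245
  job_C: interval 12, next fire after T=242 is 252
  job_E: interval 5, next fire after T=242 is 245
Earliest = 245, winner (lex tiebreak) = job_B

Answer: job_B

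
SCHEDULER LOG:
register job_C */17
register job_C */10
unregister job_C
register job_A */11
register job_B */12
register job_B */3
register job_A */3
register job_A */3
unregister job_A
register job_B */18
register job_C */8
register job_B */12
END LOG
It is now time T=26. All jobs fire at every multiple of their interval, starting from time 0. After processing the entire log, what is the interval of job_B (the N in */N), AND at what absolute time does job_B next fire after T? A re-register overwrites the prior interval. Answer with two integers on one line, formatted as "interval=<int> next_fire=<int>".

Op 1: register job_C */17 -> active={job_C:*/17}
Op 2: register job_C */10 -> active={job_C:*/10}
Op 3: unregister job_C -> active={}
Op 4: register job_A */11 -> active={job_A:*/11}
Op 5: register job_B */12 -> active={job_A:*/11, job_B:*/12}
Op 6: register job_B */3 -> active={job_A:*/11, job_B:*/3}
Op 7: register job_A */3 -> active={job_A:*/3, job_B:*/3}
Op 8: register job_A */3 -> active={job_A:*/3, job_B:*/3}
Op 9: unregister job_A -> active={job_B:*/3}
Op 10: register job_B */18 -> active={job_B:*/18}
Op 11: register job_C */8 -> active={job_B:*/18, job_C:*/8}
Op 12: register job_B */12 -> active={job_B:*/12, job_C:*/8}
Final interval of job_B = 12
Next fire of job_B after T=26: (26//12+1)*12 = 36

Answer: interval=12 next_fire=36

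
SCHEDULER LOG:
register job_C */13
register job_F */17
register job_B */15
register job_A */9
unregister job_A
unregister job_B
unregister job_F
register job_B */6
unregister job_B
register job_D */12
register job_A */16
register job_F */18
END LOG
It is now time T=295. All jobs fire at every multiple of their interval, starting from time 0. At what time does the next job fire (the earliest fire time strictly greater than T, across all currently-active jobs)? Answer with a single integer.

Answer: 299

Derivation:
Op 1: register job_C */13 -> active={job_C:*/13}
Op 2: register job_F */17 -> active={job_C:*/13, job_F:*/17}
Op 3: register job_B */15 -> active={job_B:*/15, job_C:*/13, job_F:*/17}
Op 4: register job_A */9 -> active={job_A:*/9, job_B:*/15, job_C:*/13, job_F:*/17}
Op 5: unregister job_A -> active={job_B:*/15, job_C:*/13, job_F:*/17}
Op 6: unregister job_B -> active={job_C:*/13, job_F:*/17}
Op 7: unregister job_F -> active={job_C:*/13}
Op 8: register job_B */6 -> active={job_B:*/6, job_C:*/13}
Op 9: unregister job_B -> active={job_C:*/13}
Op 10: register job_D */12 -> active={job_C:*/13, job_D:*/12}
Op 11: register job_A */16 -> active={job_A:*/16, job_C:*/13, job_D:*/12}
Op 12: register job_F */18 -> active={job_A:*/16, job_C:*/13, job_D:*/12, job_F:*/18}
  job_A: interval 16, next fire after T=295 is 304
  job_C: interval 13, next fire after T=295 is 299
  job_D: interval 12, next fire after T=295 is 300
  job_F: interval 18, next fire after T=295 is 306
Earliest fire time = 299 (job job_C)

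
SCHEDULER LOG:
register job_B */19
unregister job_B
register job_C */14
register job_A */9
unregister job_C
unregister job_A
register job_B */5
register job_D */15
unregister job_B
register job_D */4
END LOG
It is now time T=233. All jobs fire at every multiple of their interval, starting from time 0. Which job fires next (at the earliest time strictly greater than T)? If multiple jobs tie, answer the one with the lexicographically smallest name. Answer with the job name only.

Answer: job_D

Derivation:
Op 1: register job_B */19 -> active={job_B:*/19}
Op 2: unregister job_B -> active={}
Op 3: register job_C */14 -> active={job_C:*/14}
Op 4: register job_A */9 -> active={job_A:*/9, job_C:*/14}
Op 5: unregister job_C -> active={job_A:*/9}
Op 6: unregister job_A -> active={}
Op 7: register job_B */5 -> active={job_B:*/5}
Op 8: register job_D */15 -> active={job_B:*/5, job_D:*/15}
Op 9: unregister job_B -> active={job_D:*/15}
Op 10: register job_D */4 -> active={job_D:*/4}
  job_D: interval 4, next fire after T=233 is 236
Earliest = 236, winner (lex tiebreak) = job_D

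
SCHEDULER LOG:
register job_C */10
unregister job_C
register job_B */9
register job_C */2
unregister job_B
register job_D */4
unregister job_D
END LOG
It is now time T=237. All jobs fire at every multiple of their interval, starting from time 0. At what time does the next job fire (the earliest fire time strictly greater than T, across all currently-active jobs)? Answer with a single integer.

Op 1: register job_C */10 -> active={job_C:*/10}
Op 2: unregister job_C -> active={}
Op 3: register job_B */9 -> active={job_B:*/9}
Op 4: register job_C */2 -> active={job_B:*/9, job_C:*/2}
Op 5: unregister job_B -> active={job_C:*/2}
Op 6: register job_D */4 -> active={job_C:*/2, job_D:*/4}
Op 7: unregister job_D -> active={job_C:*/2}
  job_C: interval 2, next fire after T=237 is 238
Earliest fire time = 238 (job job_C)

Answer: 238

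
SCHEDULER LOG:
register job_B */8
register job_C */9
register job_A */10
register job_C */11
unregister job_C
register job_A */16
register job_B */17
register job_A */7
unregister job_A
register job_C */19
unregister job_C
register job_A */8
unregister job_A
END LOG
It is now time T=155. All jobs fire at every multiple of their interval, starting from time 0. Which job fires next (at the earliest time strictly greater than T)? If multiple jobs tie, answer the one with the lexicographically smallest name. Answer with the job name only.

Answer: job_B

Derivation:
Op 1: register job_B */8 -> active={job_B:*/8}
Op 2: register job_C */9 -> active={job_B:*/8, job_C:*/9}
Op 3: register job_A */10 -> active={job_A:*/10, job_B:*/8, job_C:*/9}
Op 4: register job_C */11 -> active={job_A:*/10, job_B:*/8, job_C:*/11}
Op 5: unregister job_C -> active={job_A:*/10, job_B:*/8}
Op 6: register job_A */16 -> active={job_A:*/16, job_B:*/8}
Op 7: register job_B */17 -> active={job_A:*/16, job_B:*/17}
Op 8: register job_A */7 -> active={job_A:*/7, job_B:*/17}
Op 9: unregister job_A -> active={job_B:*/17}
Op 10: register job_C */19 -> active={job_B:*/17, job_C:*/19}
Op 11: unregister job_C -> active={job_B:*/17}
Op 12: register job_A */8 -> active={job_A:*/8, job_B:*/17}
Op 13: unregister job_A -> active={job_B:*/17}
  job_B: interval 17, next fire after T=155 is 170
Earliest = 170, winner (lex tiebreak) = job_B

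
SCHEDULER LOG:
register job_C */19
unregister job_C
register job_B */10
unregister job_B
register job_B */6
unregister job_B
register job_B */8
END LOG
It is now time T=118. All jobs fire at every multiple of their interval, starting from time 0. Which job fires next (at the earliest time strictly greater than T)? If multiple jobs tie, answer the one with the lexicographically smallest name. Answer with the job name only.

Answer: job_B

Derivation:
Op 1: register job_C */19 -> active={job_C:*/19}
Op 2: unregister job_C -> active={}
Op 3: register job_B */10 -> active={job_B:*/10}
Op 4: unregister job_B -> active={}
Op 5: register job_B */6 -> active={job_B:*/6}
Op 6: unregister job_B -> active={}
Op 7: register job_B */8 -> active={job_B:*/8}
  job_B: interval 8, next fire after T=118 is 120
Earliest = 120, winner (lex tiebreak) = job_B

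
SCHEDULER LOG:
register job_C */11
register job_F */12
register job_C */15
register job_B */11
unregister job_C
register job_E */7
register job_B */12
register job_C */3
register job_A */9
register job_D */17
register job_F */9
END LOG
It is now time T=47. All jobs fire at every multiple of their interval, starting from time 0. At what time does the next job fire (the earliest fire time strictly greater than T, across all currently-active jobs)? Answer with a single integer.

Op 1: register job_C */11 -> active={job_C:*/11}
Op 2: register job_F */12 -> active={job_C:*/11, job_F:*/12}
Op 3: register job_C */15 -> active={job_C:*/15, job_F:*/12}
Op 4: register job_B */11 -> active={job_B:*/11, job_C:*/15, job_F:*/12}
Op 5: unregister job_C -> active={job_B:*/11, job_F:*/12}
Op 6: register job_E */7 -> active={job_B:*/11, job_E:*/7, job_F:*/12}
Op 7: register job_B */12 -> active={job_B:*/12, job_E:*/7, job_F:*/12}
Op 8: register job_C */3 -> active={job_B:*/12, job_C:*/3, job_E:*/7, job_F:*/12}
Op 9: register job_A */9 -> active={job_A:*/9, job_B:*/12, job_C:*/3, job_E:*/7, job_F:*/12}
Op 10: register job_D */17 -> active={job_A:*/9, job_B:*/12, job_C:*/3, job_D:*/17, job_E:*/7, job_F:*/12}
Op 11: register job_F */9 -> active={job_A:*/9, job_B:*/12, job_C:*/3, job_D:*/17, job_E:*/7, job_F:*/9}
  job_A: interval 9, next fire after T=47 is 54
  job_B: interval 12, next fire after T=47 is 48
  job_C: interval 3, next fire after T=47 is 48
  job_D: interval 17, next fire after T=47 is 51
  job_E: interval 7, next fire after T=47 is 49
  job_F: interval 9, next fire after T=47 is 54
Earliest fire time = 48 (job job_B)

Answer: 48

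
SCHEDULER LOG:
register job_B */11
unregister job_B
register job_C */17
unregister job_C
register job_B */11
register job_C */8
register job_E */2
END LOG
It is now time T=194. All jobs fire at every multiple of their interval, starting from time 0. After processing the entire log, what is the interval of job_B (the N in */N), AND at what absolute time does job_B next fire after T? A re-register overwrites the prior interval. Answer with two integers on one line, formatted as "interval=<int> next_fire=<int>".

Op 1: register job_B */11 -> active={job_B:*/11}
Op 2: unregister job_B -> active={}
Op 3: register job_C */17 -> active={job_C:*/17}
Op 4: unregister job_C -> active={}
Op 5: register job_B */11 -> active={job_B:*/11}
Op 6: register job_C */8 -> active={job_B:*/11, job_C:*/8}
Op 7: register job_E */2 -> active={job_B:*/11, job_C:*/8, job_E:*/2}
Final interval of job_B = 11
Next fire of job_B after T=194: (194//11+1)*11 = 198

Answer: interval=11 next_fire=198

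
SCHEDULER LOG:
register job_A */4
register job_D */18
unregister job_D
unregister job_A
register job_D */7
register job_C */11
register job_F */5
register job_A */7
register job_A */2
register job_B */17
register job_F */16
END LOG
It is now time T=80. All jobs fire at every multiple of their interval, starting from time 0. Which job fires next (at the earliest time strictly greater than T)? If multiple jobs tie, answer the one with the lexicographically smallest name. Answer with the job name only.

Op 1: register job_A */4 -> active={job_A:*/4}
Op 2: register job_D */18 -> active={job_A:*/4, job_D:*/18}
Op 3: unregister job_D -> active={job_A:*/4}
Op 4: unregister job_A -> active={}
Op 5: register job_D */7 -> active={job_D:*/7}
Op 6: register job_C */11 -> active={job_C:*/11, job_D:*/7}
Op 7: register job_F */5 -> active={job_C:*/11, job_D:*/7, job_F:*/5}
Op 8: register job_A */7 -> active={job_A:*/7, job_C:*/11, job_D:*/7, job_F:*/5}
Op 9: register job_A */2 -> active={job_A:*/2, job_C:*/11, job_D:*/7, job_F:*/5}
Op 10: register job_B */17 -> active={job_A:*/2, job_B:*/17, job_C:*/11, job_D:*/7, job_F:*/5}
Op 11: register job_F */16 -> active={job_A:*/2, job_B:*/17, job_C:*/11, job_D:*/7, job_F:*/16}
  job_A: interval 2, next fire after T=80 is 82
  job_B: interval 17, next fire after T=80 is 85
  job_C: interval 11, next fire after T=80 is 88
  job_D: interval 7, next fire after T=80 is 84
  job_F: interval 16, next fire after T=80 is 96
Earliest = 82, winner (lex tiebreak) = job_A

Answer: job_A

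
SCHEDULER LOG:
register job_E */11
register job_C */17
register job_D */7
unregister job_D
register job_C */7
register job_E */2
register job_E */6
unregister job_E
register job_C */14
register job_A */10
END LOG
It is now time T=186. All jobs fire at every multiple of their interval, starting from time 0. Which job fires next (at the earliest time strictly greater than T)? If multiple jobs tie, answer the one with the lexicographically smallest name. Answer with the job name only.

Op 1: register job_E */11 -> active={job_E:*/11}
Op 2: register job_C */17 -> active={job_C:*/17, job_E:*/11}
Op 3: register job_D */7 -> active={job_C:*/17, job_D:*/7, job_E:*/11}
Op 4: unregister job_D -> active={job_C:*/17, job_E:*/11}
Op 5: register job_C */7 -> active={job_C:*/7, job_E:*/11}
Op 6: register job_E */2 -> active={job_C:*/7, job_E:*/2}
Op 7: register job_E */6 -> active={job_C:*/7, job_E:*/6}
Op 8: unregister job_E -> active={job_C:*/7}
Op 9: register job_C */14 -> active={job_C:*/14}
Op 10: register job_A */10 -> active={job_A:*/10, job_C:*/14}
  job_A: interval 10, next fire after T=186 is 190
  job_C: interval 14, next fire after T=186 is 196
Earliest = 190, winner (lex tiebreak) = job_A

Answer: job_A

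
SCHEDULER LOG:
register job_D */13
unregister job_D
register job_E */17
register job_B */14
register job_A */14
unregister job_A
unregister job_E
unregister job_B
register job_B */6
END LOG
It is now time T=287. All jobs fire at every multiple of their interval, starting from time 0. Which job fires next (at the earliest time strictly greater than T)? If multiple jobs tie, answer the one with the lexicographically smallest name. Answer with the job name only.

Op 1: register job_D */13 -> active={job_D:*/13}
Op 2: unregister job_D -> active={}
Op 3: register job_E */17 -> active={job_E:*/17}
Op 4: register job_B */14 -> active={job_B:*/14, job_E:*/17}
Op 5: register job_A */14 -> active={job_A:*/14, job_B:*/14, job_E:*/17}
Op 6: unregister job_A -> active={job_B:*/14, job_E:*/17}
Op 7: unregister job_E -> active={job_B:*/14}
Op 8: unregister job_B -> active={}
Op 9: register job_B */6 -> active={job_B:*/6}
  job_B: interval 6, next fire after T=287 is 288
Earliest = 288, winner (lex tiebreak) = job_B

Answer: job_B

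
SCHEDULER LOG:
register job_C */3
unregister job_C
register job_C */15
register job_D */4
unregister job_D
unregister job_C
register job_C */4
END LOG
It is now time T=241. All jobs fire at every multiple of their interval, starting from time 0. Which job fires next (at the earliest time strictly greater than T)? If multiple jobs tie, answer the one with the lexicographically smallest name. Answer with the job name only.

Op 1: register job_C */3 -> active={job_C:*/3}
Op 2: unregister job_C -> active={}
Op 3: register job_C */15 -> active={job_C:*/15}
Op 4: register job_D */4 -> active={job_C:*/15, job_D:*/4}
Op 5: unregister job_D -> active={job_C:*/15}
Op 6: unregister job_C -> active={}
Op 7: register job_C */4 -> active={job_C:*/4}
  job_C: interval 4, next fire after T=241 is 244
Earliest = 244, winner (lex tiebreak) = job_C

Answer: job_C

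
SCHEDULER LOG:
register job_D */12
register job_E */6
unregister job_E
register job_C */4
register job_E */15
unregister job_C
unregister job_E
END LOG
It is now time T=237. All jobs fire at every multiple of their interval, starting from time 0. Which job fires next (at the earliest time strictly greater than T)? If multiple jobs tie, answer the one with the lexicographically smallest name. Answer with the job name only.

Answer: job_D

Derivation:
Op 1: register job_D */12 -> active={job_D:*/12}
Op 2: register job_E */6 -> active={job_D:*/12, job_E:*/6}
Op 3: unregister job_E -> active={job_D:*/12}
Op 4: register job_C */4 -> active={job_C:*/4, job_D:*/12}
Op 5: register job_E */15 -> active={job_C:*/4, job_D:*/12, job_E:*/15}
Op 6: unregister job_C -> active={job_D:*/12, job_E:*/15}
Op 7: unregister job_E -> active={job_D:*/12}
  job_D: interval 12, next fire after T=237 is 240
Earliest = 240, winner (lex tiebreak) = job_D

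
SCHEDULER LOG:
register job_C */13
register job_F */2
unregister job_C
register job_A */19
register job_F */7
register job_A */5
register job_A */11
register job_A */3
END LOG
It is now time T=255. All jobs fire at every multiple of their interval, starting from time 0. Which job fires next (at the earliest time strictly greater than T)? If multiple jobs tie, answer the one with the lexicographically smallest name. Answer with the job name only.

Answer: job_A

Derivation:
Op 1: register job_C */13 -> active={job_C:*/13}
Op 2: register job_F */2 -> active={job_C:*/13, job_F:*/2}
Op 3: unregister job_C -> active={job_F:*/2}
Op 4: register job_A */19 -> active={job_A:*/19, job_F:*/2}
Op 5: register job_F */7 -> active={job_A:*/19, job_F:*/7}
Op 6: register job_A */5 -> active={job_A:*/5, job_F:*/7}
Op 7: register job_A */11 -> active={job_A:*/11, job_F:*/7}
Op 8: register job_A */3 -> active={job_A:*/3, job_F:*/7}
  job_A: interval 3, next fire after T=255 is 258
  job_F: interval 7, next fire after T=255 is 259
Earliest = 258, winner (lex tiebreak) = job_A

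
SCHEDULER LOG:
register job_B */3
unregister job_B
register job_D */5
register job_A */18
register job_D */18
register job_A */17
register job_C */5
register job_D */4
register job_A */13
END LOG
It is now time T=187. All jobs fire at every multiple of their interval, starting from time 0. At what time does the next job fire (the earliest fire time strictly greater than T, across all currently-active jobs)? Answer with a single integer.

Answer: 188

Derivation:
Op 1: register job_B */3 -> active={job_B:*/3}
Op 2: unregister job_B -> active={}
Op 3: register job_D */5 -> active={job_D:*/5}
Op 4: register job_A */18 -> active={job_A:*/18, job_D:*/5}
Op 5: register job_D */18 -> active={job_A:*/18, job_D:*/18}
Op 6: register job_A */17 -> active={job_A:*/17, job_D:*/18}
Op 7: register job_C */5 -> active={job_A:*/17, job_C:*/5, job_D:*/18}
Op 8: register job_D */4 -> active={job_A:*/17, job_C:*/5, job_D:*/4}
Op 9: register job_A */13 -> active={job_A:*/13, job_C:*/5, job_D:*/4}
  job_A: interval 13, next fire after T=187 is 195
  job_C: interval 5, next fire after T=187 is 190
  job_D: interval 4, next fire after T=187 is 188
Earliest fire time = 188 (job job_D)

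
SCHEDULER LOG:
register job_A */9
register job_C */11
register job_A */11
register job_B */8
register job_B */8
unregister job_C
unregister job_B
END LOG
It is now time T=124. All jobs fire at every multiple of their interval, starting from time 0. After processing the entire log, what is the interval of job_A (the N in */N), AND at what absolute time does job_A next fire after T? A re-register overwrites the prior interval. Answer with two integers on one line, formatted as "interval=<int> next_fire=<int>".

Op 1: register job_A */9 -> active={job_A:*/9}
Op 2: register job_C */11 -> active={job_A:*/9, job_C:*/11}
Op 3: register job_A */11 -> active={job_A:*/11, job_C:*/11}
Op 4: register job_B */8 -> active={job_A:*/11, job_B:*/8, job_C:*/11}
Op 5: register job_B */8 -> active={job_A:*/11, job_B:*/8, job_C:*/11}
Op 6: unregister job_C -> active={job_A:*/11, job_B:*/8}
Op 7: unregister job_B -> active={job_A:*/11}
Final interval of job_A = 11
Next fire of job_A after T=124: (124//11+1)*11 = 132

Answer: interval=11 next_fire=132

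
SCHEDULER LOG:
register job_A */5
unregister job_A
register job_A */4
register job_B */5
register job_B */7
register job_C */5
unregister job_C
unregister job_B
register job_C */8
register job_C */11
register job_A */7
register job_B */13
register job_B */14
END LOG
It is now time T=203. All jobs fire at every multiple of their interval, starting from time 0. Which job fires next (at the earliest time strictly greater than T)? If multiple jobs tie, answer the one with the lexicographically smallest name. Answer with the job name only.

Op 1: register job_A */5 -> active={job_A:*/5}
Op 2: unregister job_A -> active={}
Op 3: register job_A */4 -> active={job_A:*/4}
Op 4: register job_B */5 -> active={job_A:*/4, job_B:*/5}
Op 5: register job_B */7 -> active={job_A:*/4, job_B:*/7}
Op 6: register job_C */5 -> active={job_A:*/4, job_B:*/7, job_C:*/5}
Op 7: unregister job_C -> active={job_A:*/4, job_B:*/7}
Op 8: unregister job_B -> active={job_A:*/4}
Op 9: register job_C */8 -> active={job_A:*/4, job_C:*/8}
Op 10: register job_C */11 -> active={job_A:*/4, job_C:*/11}
Op 11: register job_A */7 -> active={job_A:*/7, job_C:*/11}
Op 12: register job_B */13 -> active={job_A:*/7, job_B:*/13, job_C:*/11}
Op 13: register job_B */14 -> active={job_A:*/7, job_B:*/14, job_C:*/11}
  job_A: interval 7, next fire after T=203 is 210
  job_B: interval 14, next fire after T=203 is 210
  job_C: interval 11, next fire after T=203 is 209
Earliest = 209, winner (lex tiebreak) = job_C

Answer: job_C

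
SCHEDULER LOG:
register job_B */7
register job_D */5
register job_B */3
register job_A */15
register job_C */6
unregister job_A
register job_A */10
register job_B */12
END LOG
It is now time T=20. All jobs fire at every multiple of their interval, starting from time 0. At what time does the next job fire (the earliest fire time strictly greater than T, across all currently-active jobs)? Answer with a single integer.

Answer: 24

Derivation:
Op 1: register job_B */7 -> active={job_B:*/7}
Op 2: register job_D */5 -> active={job_B:*/7, job_D:*/5}
Op 3: register job_B */3 -> active={job_B:*/3, job_D:*/5}
Op 4: register job_A */15 -> active={job_A:*/15, job_B:*/3, job_D:*/5}
Op 5: register job_C */6 -> active={job_A:*/15, job_B:*/3, job_C:*/6, job_D:*/5}
Op 6: unregister job_A -> active={job_B:*/3, job_C:*/6, job_D:*/5}
Op 7: register job_A */10 -> active={job_A:*/10, job_B:*/3, job_C:*/6, job_D:*/5}
Op 8: register job_B */12 -> active={job_A:*/10, job_B:*/12, job_C:*/6, job_D:*/5}
  job_A: interval 10, next fire after T=20 is 30
  job_B: interval 12, next fire after T=20 is 24
  job_C: interval 6, next fire after T=20 is 24
  job_D: interval 5, next fire after T=20 is 25
Earliest fire time = 24 (job job_B)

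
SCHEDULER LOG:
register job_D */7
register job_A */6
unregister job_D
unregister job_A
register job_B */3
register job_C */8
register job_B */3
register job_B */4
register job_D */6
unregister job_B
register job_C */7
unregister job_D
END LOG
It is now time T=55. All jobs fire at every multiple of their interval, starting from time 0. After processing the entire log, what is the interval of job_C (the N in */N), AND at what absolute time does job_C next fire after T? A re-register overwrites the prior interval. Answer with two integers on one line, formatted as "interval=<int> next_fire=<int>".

Answer: interval=7 next_fire=56

Derivation:
Op 1: register job_D */7 -> active={job_D:*/7}
Op 2: register job_A */6 -> active={job_A:*/6, job_D:*/7}
Op 3: unregister job_D -> active={job_A:*/6}
Op 4: unregister job_A -> active={}
Op 5: register job_B */3 -> active={job_B:*/3}
Op 6: register job_C */8 -> active={job_B:*/3, job_C:*/8}
Op 7: register job_B */3 -> active={job_B:*/3, job_C:*/8}
Op 8: register job_B */4 -> active={job_B:*/4, job_C:*/8}
Op 9: register job_D */6 -> active={job_B:*/4, job_C:*/8, job_D:*/6}
Op 10: unregister job_B -> active={job_C:*/8, job_D:*/6}
Op 11: register job_C */7 -> active={job_C:*/7, job_D:*/6}
Op 12: unregister job_D -> active={job_C:*/7}
Final interval of job_C = 7
Next fire of job_C after T=55: (55//7+1)*7 = 56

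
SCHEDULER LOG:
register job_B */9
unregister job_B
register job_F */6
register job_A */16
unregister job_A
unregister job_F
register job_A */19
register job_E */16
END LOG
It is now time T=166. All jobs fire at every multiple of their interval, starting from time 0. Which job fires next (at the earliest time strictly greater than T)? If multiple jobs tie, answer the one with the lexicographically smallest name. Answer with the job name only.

Answer: job_A

Derivation:
Op 1: register job_B */9 -> active={job_B:*/9}
Op 2: unregister job_B -> active={}
Op 3: register job_F */6 -> active={job_F:*/6}
Op 4: register job_A */16 -> active={job_A:*/16, job_F:*/6}
Op 5: unregister job_A -> active={job_F:*/6}
Op 6: unregister job_F -> active={}
Op 7: register job_A */19 -> active={job_A:*/19}
Op 8: register job_E */16 -> active={job_A:*/19, job_E:*/16}
  job_A: interval 19, next fire after T=166 is 171
  job_E: interval 16, next fire after T=166 is 176
Earliest = 171, winner (lex tiebreak) = job_A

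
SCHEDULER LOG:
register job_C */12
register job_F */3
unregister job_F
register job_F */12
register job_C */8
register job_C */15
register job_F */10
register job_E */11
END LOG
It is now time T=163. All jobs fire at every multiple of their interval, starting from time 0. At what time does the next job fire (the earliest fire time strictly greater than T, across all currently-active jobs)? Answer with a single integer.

Answer: 165

Derivation:
Op 1: register job_C */12 -> active={job_C:*/12}
Op 2: register job_F */3 -> active={job_C:*/12, job_F:*/3}
Op 3: unregister job_F -> active={job_C:*/12}
Op 4: register job_F */12 -> active={job_C:*/12, job_F:*/12}
Op 5: register job_C */8 -> active={job_C:*/8, job_F:*/12}
Op 6: register job_C */15 -> active={job_C:*/15, job_F:*/12}
Op 7: register job_F */10 -> active={job_C:*/15, job_F:*/10}
Op 8: register job_E */11 -> active={job_C:*/15, job_E:*/11, job_F:*/10}
  job_C: interval 15, next fire after T=163 is 165
  job_E: interval 11, next fire after T=163 is 165
  job_F: interval 10, next fire after T=163 is 170
Earliest fire time = 165 (job job_C)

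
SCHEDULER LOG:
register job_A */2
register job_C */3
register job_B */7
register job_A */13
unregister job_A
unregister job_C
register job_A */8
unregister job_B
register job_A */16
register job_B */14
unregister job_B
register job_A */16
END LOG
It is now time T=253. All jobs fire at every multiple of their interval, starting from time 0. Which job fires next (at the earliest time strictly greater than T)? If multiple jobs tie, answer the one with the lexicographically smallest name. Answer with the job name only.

Answer: job_A

Derivation:
Op 1: register job_A */2 -> active={job_A:*/2}
Op 2: register job_C */3 -> active={job_A:*/2, job_C:*/3}
Op 3: register job_B */7 -> active={job_A:*/2, job_B:*/7, job_C:*/3}
Op 4: register job_A */13 -> active={job_A:*/13, job_B:*/7, job_C:*/3}
Op 5: unregister job_A -> active={job_B:*/7, job_C:*/3}
Op 6: unregister job_C -> active={job_B:*/7}
Op 7: register job_A */8 -> active={job_A:*/8, job_B:*/7}
Op 8: unregister job_B -> active={job_A:*/8}
Op 9: register job_A */16 -> active={job_A:*/16}
Op 10: register job_B */14 -> active={job_A:*/16, job_B:*/14}
Op 11: unregister job_B -> active={job_A:*/16}
Op 12: register job_A */16 -> active={job_A:*/16}
  job_A: interval 16, next fire after T=253 is 256
Earliest = 256, winner (lex tiebreak) = job_A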